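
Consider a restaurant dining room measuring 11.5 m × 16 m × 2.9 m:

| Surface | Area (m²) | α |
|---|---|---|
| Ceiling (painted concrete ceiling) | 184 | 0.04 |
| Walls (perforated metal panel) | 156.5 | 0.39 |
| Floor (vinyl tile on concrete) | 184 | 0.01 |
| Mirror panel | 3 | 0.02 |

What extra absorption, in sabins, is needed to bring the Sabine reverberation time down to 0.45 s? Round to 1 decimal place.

Summing Sᵢαᵢ: 7.360 + 61.035 + 1.840 + 0.060 → A₁ = 70.295 sabins.
V = 533.6 m³. Required absorption A₂ = 0.161 × 533.6 / 0.45 = 190.910 sabins.
Shortfall: 190.910 − 70.295 = 120.6 sabins.

120.6 sabins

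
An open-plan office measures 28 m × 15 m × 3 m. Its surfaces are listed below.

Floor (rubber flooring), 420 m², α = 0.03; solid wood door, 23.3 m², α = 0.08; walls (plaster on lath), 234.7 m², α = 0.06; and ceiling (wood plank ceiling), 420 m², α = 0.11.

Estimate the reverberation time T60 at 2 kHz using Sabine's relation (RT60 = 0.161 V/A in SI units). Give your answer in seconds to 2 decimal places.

A = Σ Sᵢαᵢ = 420*0.03 + 23.3*0.08 + 234.7*0.06 + 420*0.11 = 74.746 sabins.
Room volume: 1260 m³.
RT60 = 0.161 · V / A = 0.161 × 1260 / 74.746 = 2.71 s.

2.71 sec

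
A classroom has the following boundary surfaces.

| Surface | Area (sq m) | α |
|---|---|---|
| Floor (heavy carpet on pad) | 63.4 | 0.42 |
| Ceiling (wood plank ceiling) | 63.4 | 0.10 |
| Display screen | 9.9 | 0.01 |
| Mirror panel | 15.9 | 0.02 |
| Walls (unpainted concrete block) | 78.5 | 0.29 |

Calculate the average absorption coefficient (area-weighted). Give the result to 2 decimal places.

0.24

Total surface area S = 231.1 sq m.
Σ(Sᵢαᵢ) = 63.4*0.42 + 63.4*0.10 + 9.9*0.01 + 15.9*0.02 + 78.5*0.29 = 56.150.
ᾱ = A/S = 0.24.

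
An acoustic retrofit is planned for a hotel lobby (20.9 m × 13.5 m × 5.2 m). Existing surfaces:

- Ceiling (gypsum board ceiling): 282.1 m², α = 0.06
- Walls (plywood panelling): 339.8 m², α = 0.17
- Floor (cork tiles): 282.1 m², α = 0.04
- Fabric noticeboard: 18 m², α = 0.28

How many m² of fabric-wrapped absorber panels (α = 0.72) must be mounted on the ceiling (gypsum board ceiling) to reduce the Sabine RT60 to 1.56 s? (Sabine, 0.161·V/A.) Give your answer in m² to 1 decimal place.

91.5

Summing Sᵢαᵢ: 16.926 + 57.766 + 11.284 + 5.040 → A₁ = 91.016 sabins.
V = 1467.18 m³. Target absorption A₂ = 0.161 × 1467.18 / 1.56 = 151.421 sabins.
Absorption to add: 151.421 − 91.016 = 60.404 sabins.
Net gain per m²: Δα = 0.72 − 0.06 = 0.66.
Area = ΔA/Δα = 60.404/0.66 = 91.5 m².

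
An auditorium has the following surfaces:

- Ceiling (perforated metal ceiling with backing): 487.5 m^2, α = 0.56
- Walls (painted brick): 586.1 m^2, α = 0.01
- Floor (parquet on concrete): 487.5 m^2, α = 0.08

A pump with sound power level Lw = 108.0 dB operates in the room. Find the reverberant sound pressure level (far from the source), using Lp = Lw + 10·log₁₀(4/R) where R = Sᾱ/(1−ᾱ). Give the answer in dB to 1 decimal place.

Σ(Sᵢαᵢ) = 487.5·0.56 + 586.1·0.01 + 487.5·0.08 = 317.861; total area S = 1561.1 m^2.
ᾱ = 317.861/1561.1 = 0.2036; R = Sᾱ/(1−ᾱ) = 317.861/(1−0.2036) = 399.122 m^2.
Lp = 108.0 + 10·log₁₀(4/399.122) = 108.0 + (-19.99) = 88.0 dB.

88.0 dB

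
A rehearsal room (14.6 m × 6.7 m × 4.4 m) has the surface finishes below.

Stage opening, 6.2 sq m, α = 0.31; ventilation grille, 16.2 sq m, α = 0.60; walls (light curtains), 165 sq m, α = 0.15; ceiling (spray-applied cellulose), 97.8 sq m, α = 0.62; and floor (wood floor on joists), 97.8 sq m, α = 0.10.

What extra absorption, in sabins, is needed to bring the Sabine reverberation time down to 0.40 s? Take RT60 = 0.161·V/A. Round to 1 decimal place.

66.4 sabins

Equivalent absorption area: A₁ = 6.2×0.31 + 16.2×0.60 + 165×0.15 + 97.8×0.62 + 97.8×0.10 = 106.808 sq m.
Target A₂ = 0.161·430.408/0.40 = 173.239 sabins (V = 430.408 m³).
Shortfall: 173.239 − 106.808 = 66.4 sabins.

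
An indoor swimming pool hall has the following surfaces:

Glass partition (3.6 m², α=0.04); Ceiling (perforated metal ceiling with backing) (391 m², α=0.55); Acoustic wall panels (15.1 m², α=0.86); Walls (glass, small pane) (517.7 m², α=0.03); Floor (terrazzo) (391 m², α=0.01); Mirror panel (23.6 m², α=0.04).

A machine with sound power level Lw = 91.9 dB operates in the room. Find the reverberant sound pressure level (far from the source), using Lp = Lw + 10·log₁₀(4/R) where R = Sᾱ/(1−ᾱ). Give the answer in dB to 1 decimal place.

Σ(Sᵢαᵢ) = 3.6×0.04 + 391×0.55 + 15.1×0.86 + 517.7×0.03 + 391×0.01 + 23.6×0.04 = 248.565; total area S = 1342.0 m².
ᾱ = 248.565/1342.0 = 0.1852; R = Sᾱ/(1−ᾱ) = 248.565/(1−0.1852) = 305.063 m².
Lp = 91.9 + 10·log₁₀(4/305.063) = 91.9 + (-18.82) = 73.1 dB.

73.1 dB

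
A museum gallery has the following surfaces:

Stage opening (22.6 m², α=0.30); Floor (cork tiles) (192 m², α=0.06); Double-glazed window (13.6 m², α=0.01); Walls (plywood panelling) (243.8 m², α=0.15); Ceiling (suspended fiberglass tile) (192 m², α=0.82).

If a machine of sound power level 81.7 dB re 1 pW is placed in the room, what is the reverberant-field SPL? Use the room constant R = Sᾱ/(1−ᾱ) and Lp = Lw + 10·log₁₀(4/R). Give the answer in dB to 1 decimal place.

62.8 dB

Σ(Sᵢαᵢ) = 22.6×0.30 + 192×0.06 + 13.6×0.01 + 243.8×0.15 + 192×0.82 = 212.446; total area S = 664.0 m².
ᾱ = 0.3199, so room constant R = A/(1−ᾱ) = 312.375 m².
Lp = Lw + 10 log₁₀(4/R) = 81.7 -18.93 = 62.8 dB.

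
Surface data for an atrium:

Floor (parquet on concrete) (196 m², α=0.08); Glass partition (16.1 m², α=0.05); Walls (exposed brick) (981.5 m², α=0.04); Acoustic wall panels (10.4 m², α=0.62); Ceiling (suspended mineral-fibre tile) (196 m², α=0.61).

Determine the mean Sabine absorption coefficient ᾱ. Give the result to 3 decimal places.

S = Σ Sᵢ = 196 + 16.1 + 981.5 + 10.4 + 196 = 1400.0 m².
Weighted sum Σ Sα = 181.753.
ᾱ = 181.753 / 1400.0 = 0.130.

0.130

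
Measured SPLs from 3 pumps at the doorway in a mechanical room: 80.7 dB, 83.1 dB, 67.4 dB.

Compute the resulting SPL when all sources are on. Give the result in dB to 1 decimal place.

85.1 dB

Converting to relative power and adding: 10^(80.7/10) + 10^(83.1/10) + 10^(67.4/10) = 3.272e+08.
L_total = 10·log₁₀(3.272e+08) = 85.1 dB.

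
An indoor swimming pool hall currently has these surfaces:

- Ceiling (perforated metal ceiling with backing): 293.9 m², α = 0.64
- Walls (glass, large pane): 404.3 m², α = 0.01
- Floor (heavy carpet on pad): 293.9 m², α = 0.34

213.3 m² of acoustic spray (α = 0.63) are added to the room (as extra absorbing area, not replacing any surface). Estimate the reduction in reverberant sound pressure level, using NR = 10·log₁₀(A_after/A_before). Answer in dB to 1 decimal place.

1.6 dB

A_before = Σ Sᵢαᵢ = 293.9×0.64 + 404.3×0.01 + 293.9×0.34 = 292.065 sabins.
Added absorption = 213.3 × 0.63 = 134.379 sabins.
A_after = 292.065 + 134.379 = 426.444 sabins.
NR = 10·log₁₀(426.444/292.065) = 1.6 dB.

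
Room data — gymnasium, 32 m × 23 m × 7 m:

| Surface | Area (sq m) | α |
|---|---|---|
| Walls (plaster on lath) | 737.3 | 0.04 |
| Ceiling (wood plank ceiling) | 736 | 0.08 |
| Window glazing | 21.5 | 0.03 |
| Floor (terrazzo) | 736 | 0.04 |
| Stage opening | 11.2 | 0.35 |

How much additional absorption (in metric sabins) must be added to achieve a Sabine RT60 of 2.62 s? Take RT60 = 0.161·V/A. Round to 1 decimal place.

194.2 sabins

Equivalent absorption area: A₁ = 737.3*0.04 + 736*0.08 + 21.5*0.03 + 736*0.04 + 11.2*0.35 = 122.377 sq m.
For T = 2.62 s, need A₂ = 0.161·V/T = 0.161·5152/2.62 = 316.592 sabins.
ΔA = A₂ − A₁ = 316.592 − 122.377 = 194.2 sabins.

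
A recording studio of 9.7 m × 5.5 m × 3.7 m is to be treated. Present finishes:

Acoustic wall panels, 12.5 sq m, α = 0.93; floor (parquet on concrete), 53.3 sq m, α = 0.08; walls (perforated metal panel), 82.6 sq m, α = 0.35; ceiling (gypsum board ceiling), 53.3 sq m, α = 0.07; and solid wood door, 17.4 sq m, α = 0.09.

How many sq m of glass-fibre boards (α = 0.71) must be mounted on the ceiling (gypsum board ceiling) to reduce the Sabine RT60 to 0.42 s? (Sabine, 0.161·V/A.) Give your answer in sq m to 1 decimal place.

40.0

Summing Sᵢαᵢ: 11.625 + 4.264 + 28.910 + 3.731 + 1.566 → A₁ = 50.096 sabins.
V = 197.395 m³. Target absorption A₂ = 0.161 × 197.395 / 0.42 = 75.668 sabins.
Absorption to add: 75.668 − 50.096 = 25.572 sabins.
Net gain per sq m: Δα = 0.71 − 0.07 = 0.64.
Area = ΔA/Δα = 25.572/0.64 = 40.0 sq m.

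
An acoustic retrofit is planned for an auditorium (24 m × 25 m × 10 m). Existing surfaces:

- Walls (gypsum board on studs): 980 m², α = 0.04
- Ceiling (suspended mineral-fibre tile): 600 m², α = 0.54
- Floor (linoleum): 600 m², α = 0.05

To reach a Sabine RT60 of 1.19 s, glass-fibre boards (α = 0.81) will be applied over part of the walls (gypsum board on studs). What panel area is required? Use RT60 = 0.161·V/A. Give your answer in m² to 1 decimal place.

Total absorption A₁ = 980·0.04 + 600·0.54 + 600·0.05
  = 39.200 + 324.000 + 30.000 = 393.200 m² sabins.
V = 6000 m³. Target absorption A₂ = 0.161 × 6000 / 1.19 = 811.765 sabins.
ΔA needed = 811.765 − 393.200 = 418.565 sabins.
Each m² of panel replacing the walls (gypsum board on studs) adds (0.81 − 0.04) = 0.77 sabins.
Panel area = 418.565 / 0.77 = 543.6 m².

543.6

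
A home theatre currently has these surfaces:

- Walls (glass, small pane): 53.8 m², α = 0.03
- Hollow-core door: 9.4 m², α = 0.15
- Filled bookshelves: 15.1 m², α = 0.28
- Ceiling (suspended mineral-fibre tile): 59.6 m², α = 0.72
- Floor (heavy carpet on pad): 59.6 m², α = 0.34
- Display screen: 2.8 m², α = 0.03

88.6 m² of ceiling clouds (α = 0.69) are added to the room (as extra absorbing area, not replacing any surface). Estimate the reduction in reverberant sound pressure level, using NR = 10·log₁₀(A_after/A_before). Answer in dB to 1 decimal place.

2.7 dB

A_before = Σ Sᵢαᵢ = 53.8*0.03 + 9.4*0.15 + 15.1*0.28 + 59.6*0.72 + 59.6*0.34 + 2.8*0.03 = 70.512 sabins.
Added absorption = 88.6 × 0.69 = 61.134 sabins.
New total A_after = 131.646 sabins.
NR = 10·log₁₀(131.646/70.512) = 2.7 dB.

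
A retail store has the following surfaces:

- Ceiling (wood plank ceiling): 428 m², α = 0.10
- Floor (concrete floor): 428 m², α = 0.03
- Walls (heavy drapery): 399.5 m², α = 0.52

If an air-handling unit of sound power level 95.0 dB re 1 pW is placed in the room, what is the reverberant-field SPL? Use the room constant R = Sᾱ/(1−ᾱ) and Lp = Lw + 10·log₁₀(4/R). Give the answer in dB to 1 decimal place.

Σ(Sᵢαᵢ) = 428×0.10 + 428×0.03 + 399.5×0.52 = 263.380; total area S = 1255.5 m².
ᾱ = 263.380/1255.5 = 0.2098; R = Sᾱ/(1−ᾱ) = 263.380/(1−0.2098) = 333.308 m².
Lp = Lw + 10 log₁₀(4/R) = 95.0 -19.21 = 75.8 dB.

75.8 dB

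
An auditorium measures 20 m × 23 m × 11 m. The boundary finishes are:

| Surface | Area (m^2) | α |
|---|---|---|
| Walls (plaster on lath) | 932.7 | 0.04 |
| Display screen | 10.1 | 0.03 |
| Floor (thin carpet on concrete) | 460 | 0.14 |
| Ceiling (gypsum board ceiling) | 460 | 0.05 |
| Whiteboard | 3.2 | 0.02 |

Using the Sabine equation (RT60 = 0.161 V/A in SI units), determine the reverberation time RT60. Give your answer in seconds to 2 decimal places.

A = Σ Sᵢαᵢ = 932.7*0.04 + 10.1*0.03 + 460*0.14 + 460*0.05 + 3.2*0.02 = 125.075 sabins.
Room volume: 5060 m³.
Sabine: RT60 = 0.161 × 5060 / 125.075 = 6.51 s.

6.51 s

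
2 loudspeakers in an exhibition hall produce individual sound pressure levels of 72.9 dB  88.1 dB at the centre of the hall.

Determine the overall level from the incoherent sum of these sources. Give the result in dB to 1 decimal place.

Converting to relative power and adding: 10^(72.9/10) + 10^(88.1/10) = 6.652e+08.
Combined level = 10 log₁₀(6.652e+08) = 88.2 dB.

88.2 dB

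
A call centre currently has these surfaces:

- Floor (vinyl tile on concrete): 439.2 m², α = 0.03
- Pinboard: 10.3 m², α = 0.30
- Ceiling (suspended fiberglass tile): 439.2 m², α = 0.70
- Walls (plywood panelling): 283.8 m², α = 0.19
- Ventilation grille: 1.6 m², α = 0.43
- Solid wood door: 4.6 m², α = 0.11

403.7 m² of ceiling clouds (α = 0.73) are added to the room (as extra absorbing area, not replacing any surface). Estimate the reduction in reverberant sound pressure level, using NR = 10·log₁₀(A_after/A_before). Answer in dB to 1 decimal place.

Total absorption A_before = 439.2*0.03 + 10.3*0.30 + 439.2*0.70 + 283.8*0.19 + 1.6*0.43 + 4.6*0.11
  = 13.176 + 3.090 + 307.440 + 53.922 + 0.688 + 0.506 = 378.822 m² sabins.
Added absorption = 403.7 × 0.73 = 294.701 sabins.
New total A_after = 673.523 sabins.
NR = 10·log₁₀(673.523/378.822) = 2.5 dB.

2.5 dB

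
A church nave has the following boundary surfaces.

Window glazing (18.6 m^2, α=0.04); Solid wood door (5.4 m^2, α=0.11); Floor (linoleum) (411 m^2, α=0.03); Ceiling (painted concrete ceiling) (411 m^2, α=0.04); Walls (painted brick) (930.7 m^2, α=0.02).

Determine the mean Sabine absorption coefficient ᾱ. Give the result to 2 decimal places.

0.03

Total surface area S = 1776.7 m^2.
Weighted sum Σ Sα = 48.722.
ᾱ = 48.722 / 1776.7 = 0.03.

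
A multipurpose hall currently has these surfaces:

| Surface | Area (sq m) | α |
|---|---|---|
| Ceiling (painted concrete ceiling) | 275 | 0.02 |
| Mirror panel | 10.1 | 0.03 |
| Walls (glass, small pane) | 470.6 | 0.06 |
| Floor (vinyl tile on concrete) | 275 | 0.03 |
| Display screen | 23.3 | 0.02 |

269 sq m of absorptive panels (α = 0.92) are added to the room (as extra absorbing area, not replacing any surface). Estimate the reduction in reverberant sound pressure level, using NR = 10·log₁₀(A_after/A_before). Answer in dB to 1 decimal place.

8.3 dB

Summing Sᵢαᵢ: 5.500 + 0.303 + 28.236 + 8.250 + 0.466 → A_before = 42.755 sabins.
Treatment contributes 269·0.92 = 247.480 sabins.
New total A_after = 290.235 sabins.
Reduction = 10 log₁₀(A_after/A_before) = 10 log₁₀(6.7883) = 8.3 dB.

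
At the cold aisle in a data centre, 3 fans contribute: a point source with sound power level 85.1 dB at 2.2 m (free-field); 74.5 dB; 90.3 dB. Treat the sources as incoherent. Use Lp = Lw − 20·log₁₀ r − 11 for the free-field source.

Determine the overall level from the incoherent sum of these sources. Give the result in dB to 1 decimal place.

90.4 dB

Source at 2.2 m: Lp = 85.1 − 20·log₁₀(2.2) − 11 = 67.3 dB.
Σ 10^(Lᵢ/10) = 1.105e+09.
Combined level = 10 log₁₀(1.105e+09) = 90.4 dB.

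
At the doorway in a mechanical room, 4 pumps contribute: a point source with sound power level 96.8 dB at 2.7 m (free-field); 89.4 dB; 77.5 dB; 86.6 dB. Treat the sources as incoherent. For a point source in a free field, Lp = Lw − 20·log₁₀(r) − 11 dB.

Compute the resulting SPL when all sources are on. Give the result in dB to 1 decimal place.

91.6 dB

Source at 2.7 m: Lp = 96.8 − 20·log₁₀(2.7) − 11 = 77.2 dB.
Σ 10^(Lᵢ/10) = 1.437e+09.
Back to dB: 10·log₁₀ Σ = 91.6 dB.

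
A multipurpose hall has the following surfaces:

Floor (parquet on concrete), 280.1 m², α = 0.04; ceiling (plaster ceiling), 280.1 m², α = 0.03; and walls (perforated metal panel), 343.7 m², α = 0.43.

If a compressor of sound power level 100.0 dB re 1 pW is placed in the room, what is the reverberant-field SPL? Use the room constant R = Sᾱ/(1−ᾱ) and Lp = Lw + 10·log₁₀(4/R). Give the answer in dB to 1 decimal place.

82.9 dB

A = 167.398 sabins; S = 903.9 m².
ᾱ = 167.398/903.9 = 0.1852; R = Sᾱ/(1−ᾱ) = 167.398/(1−0.1852) = 205.447 m².
Lp = 100.0 + 10·log₁₀(4/205.447) = 100.0 + (-17.11) = 82.9 dB.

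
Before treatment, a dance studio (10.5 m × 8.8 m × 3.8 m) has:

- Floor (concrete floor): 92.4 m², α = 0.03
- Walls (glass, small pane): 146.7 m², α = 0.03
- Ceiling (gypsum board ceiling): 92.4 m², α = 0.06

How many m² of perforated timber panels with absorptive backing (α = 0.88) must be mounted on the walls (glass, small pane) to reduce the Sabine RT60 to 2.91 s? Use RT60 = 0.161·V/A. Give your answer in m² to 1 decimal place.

Total absorption A₁ = 92.4×0.03 + 146.7×0.03 + 92.4×0.06
  = 2.772 + 4.401 + 5.544 = 12.717 m² sabins.
Required A₂ = 0.161·351.12/2.91 = 19.426 sabins.
ΔA needed = 19.426 − 12.717 = 6.709 sabins.
Net gain per m²: Δα = 0.88 − 0.03 = 0.85.
Panel area = 6.709 / 0.85 = 7.9 m².

7.9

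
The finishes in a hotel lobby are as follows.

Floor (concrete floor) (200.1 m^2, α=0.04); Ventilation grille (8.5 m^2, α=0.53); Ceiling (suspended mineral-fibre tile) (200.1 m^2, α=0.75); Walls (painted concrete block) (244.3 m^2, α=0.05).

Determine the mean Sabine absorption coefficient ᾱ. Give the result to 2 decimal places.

0.27

S = Σ Sᵢ = 200.1 + 8.5 + 200.1 + 244.3 = 653.0 m^2.
A = 200.1×0.04 + 8.5×0.53 + 200.1×0.75 + 244.3×0.05 = 174.799 sabins.
ᾱ = 174.799 / 653.0 = 0.27.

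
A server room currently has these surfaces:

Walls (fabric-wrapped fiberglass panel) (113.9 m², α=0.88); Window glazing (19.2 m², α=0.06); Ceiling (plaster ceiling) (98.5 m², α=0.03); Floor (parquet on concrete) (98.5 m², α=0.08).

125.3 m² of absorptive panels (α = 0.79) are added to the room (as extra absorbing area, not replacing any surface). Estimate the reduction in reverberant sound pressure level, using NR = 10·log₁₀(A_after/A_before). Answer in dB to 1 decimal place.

2.7 dB

A_before = Σ Sᵢαᵢ = 113.9*0.88 + 19.2*0.06 + 98.5*0.03 + 98.5*0.08 = 112.219 sabins.
Added absorption = 125.3 × 0.79 = 98.987 sabins.
A_after = 112.219 + 98.987 = 211.206 sabins.
NR = 10·log₁₀(211.206/112.219) = 2.7 dB.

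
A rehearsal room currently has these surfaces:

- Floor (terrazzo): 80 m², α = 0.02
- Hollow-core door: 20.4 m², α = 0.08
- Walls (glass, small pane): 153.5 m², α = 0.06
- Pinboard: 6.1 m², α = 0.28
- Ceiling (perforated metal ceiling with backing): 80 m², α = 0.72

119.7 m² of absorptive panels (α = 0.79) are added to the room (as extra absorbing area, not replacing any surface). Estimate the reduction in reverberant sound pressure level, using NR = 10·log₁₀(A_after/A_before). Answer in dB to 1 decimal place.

3.7 dB

A_before = Σ Sᵢαᵢ = 80·0.02 + 20.4·0.08 + 153.5·0.06 + 6.1·0.28 + 80·0.72 = 71.750 sabins.
Treatment contributes 119.7·0.79 = 94.563 sabins.
New total A_after = 166.313 sabins.
Reduction = 10 log₁₀(A_after/A_before) = 10 log₁₀(2.3180) = 3.7 dB.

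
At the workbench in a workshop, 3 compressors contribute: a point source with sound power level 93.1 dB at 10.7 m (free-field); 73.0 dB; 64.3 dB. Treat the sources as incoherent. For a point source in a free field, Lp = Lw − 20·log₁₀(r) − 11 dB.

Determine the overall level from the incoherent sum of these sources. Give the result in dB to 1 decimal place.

73.8 dB

Source at 10.7 m: Lp = 93.1 − 20·log₁₀(10.7) − 11 = 61.5 dB.
Converting to relative power and adding: 10^(61.5/10) + 10^(73.0/10) + 10^(64.3/10) = 2.406e+07.
Back to dB: 10·log₁₀ Σ = 73.8 dB.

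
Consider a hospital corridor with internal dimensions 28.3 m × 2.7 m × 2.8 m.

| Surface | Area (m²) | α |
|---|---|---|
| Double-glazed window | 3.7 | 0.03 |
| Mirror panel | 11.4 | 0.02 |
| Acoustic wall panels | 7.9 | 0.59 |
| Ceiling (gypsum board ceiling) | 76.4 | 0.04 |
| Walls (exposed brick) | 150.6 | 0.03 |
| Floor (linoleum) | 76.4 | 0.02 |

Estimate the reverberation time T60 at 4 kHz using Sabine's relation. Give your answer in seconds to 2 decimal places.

2.44 sec

Summing Sᵢαᵢ: 0.111 + 0.228 + 4.661 + 3.056 + 4.518 + 1.528 → A = 14.102 sabins.
Volume V = 28.3 × 2.7 × 2.8 = 213.948 m³.
RT60 = 0.161 · V / A = 0.161 × 213.948 / 14.102 = 2.44 s.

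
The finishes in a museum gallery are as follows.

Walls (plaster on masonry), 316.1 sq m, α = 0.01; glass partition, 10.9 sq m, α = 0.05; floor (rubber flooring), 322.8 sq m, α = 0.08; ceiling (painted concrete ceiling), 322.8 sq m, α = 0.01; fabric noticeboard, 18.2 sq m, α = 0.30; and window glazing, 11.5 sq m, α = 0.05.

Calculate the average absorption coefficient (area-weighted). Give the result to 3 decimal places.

Total surface area S = 1002.3 sq m.
Weighted sum Σ Sα = 38.793.
ᾱ = A/S = 0.039.

0.039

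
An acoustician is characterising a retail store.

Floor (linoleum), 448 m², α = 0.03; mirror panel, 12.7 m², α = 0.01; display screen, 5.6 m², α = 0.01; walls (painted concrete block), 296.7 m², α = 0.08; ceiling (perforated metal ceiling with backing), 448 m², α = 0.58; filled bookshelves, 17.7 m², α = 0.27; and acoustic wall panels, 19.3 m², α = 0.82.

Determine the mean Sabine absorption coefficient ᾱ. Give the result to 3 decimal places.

Total surface area S = 1248.0 m².
Σ(Sᵢαᵢ) = 448×0.03 + 12.7×0.01 + 5.6×0.01 + 296.7×0.08 + 448×0.58 + 17.7×0.27 + 19.3×0.82 = 317.804.
ᾱ = 317.804 / 1248.0 = 0.255.

0.255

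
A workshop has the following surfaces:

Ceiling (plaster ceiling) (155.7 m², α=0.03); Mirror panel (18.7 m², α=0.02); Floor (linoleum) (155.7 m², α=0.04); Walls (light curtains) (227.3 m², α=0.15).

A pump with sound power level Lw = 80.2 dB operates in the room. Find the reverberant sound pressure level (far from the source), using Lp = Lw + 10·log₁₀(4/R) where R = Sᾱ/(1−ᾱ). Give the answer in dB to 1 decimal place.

A = 45.368 sabins; S = 557.4 m².
ᾱ = 45.368/557.4 = 0.0814; R = Sᾱ/(1−ᾱ) = 45.368/(1−0.0814) = 49.388 m².
Lp = Lw + 10 log₁₀(4/R) = 80.2 -10.92 = 69.3 dB.

69.3 dB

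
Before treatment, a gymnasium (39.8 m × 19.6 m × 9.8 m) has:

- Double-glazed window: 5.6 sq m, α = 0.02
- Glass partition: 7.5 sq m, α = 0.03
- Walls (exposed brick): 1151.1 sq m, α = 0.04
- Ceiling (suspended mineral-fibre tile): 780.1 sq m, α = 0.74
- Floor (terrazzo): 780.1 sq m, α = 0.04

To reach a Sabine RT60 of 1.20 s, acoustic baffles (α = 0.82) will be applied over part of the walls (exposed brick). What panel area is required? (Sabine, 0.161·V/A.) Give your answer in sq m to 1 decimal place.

Summing Sᵢαᵢ: 0.112 + 0.225 + 46.044 + 577.274 + 31.204 → A₁ = 654.859 sabins.
V = 7644.784 m³. Target absorption A₂ = 0.161 × 7644.784 / 1.20 = 1025.675 sabins.
ΔA needed = 1025.675 − 654.859 = 370.816 sabins.
Net gain per sq m: Δα = 0.82 − 0.04 = 0.78.
Panel area = 370.816 / 0.78 = 475.4 sq m.

475.4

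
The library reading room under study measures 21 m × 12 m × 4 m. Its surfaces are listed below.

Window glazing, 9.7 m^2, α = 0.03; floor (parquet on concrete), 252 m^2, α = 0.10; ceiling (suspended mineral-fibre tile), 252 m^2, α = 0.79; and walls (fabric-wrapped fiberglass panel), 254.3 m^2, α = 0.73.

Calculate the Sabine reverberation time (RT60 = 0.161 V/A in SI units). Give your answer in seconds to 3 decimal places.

A = Σ Sᵢαᵢ = 9.7*0.03 + 252*0.10 + 252*0.79 + 254.3*0.73 = 410.210 sabins.
Volume V = 21 × 12 × 4 = 1008 m³.
RT60 = 0.161 · V / A = 0.161 × 1008 / 410.210 = 0.396 s.

0.396 s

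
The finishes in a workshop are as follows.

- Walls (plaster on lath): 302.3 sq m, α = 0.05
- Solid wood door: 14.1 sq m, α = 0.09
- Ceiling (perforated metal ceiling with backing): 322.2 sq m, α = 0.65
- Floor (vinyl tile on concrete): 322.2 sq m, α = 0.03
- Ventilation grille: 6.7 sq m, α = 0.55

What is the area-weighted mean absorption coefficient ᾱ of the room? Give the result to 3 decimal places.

0.247

Total surface area S = 967.5 sq m.
A = 302.3×0.05 + 14.1×0.09 + 322.2×0.65 + 322.2×0.03 + 6.7×0.55 = 239.165 sabins.
ᾱ = 239.165 / 967.5 = 0.247.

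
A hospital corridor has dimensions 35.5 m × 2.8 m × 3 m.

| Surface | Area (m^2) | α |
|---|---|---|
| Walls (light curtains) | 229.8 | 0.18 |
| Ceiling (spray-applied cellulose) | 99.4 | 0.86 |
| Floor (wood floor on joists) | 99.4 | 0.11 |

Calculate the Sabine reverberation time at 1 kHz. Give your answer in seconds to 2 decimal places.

0.35 seconds

A = Σ Sᵢαᵢ = 229.8×0.18 + 99.4×0.86 + 99.4×0.11 = 137.782 sabins.
Volume V = 35.5 × 2.8 × 3 = 298.2 m³.
Sabine: RT60 = 0.161 × 298.2 / 137.782 = 0.35 s.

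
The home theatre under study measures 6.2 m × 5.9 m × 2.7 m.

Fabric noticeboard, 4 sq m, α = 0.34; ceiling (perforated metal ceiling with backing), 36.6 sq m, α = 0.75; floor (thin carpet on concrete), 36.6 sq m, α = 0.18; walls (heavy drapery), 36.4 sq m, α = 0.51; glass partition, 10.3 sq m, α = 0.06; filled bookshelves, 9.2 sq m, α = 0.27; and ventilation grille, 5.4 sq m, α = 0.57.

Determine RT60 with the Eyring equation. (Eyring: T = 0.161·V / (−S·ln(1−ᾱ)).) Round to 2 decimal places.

0.20 sec

S = Σ Sᵢ = 138.5 sq m.
Absorption A = 4×0.34 + 36.6×0.75 + 36.6×0.18 + 36.4×0.51 + 10.3×0.06 + 9.2×0.27 + 5.4×0.57 = 60.142 sabins.
Mean coefficient ᾱ = A/S = 0.4342.
−S·ln(1−ᾱ) = −138.5 × ln(1 − 0.4342) = 78.878.
V = 6.2 × 5.9 × 2.7 = 98.766 m³.
T = 0.161·V/[−S·ln(1−ᾱ)] = 0.161·98.766/78.878 = 0.20 s.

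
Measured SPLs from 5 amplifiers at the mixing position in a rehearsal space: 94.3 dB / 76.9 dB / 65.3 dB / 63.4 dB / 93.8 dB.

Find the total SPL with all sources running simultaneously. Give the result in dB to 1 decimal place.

97.1 dB

Sum in the linear (power) domain: Σ 10^(Lᵢ/10) = 10^(94.3/10) + 10^(76.9/10) + 10^(65.3/10) + 10^(63.4/10) + 10^(93.8/10) = 5.145e+09.
Combined level = 10 log₁₀(5.145e+09) = 97.1 dB.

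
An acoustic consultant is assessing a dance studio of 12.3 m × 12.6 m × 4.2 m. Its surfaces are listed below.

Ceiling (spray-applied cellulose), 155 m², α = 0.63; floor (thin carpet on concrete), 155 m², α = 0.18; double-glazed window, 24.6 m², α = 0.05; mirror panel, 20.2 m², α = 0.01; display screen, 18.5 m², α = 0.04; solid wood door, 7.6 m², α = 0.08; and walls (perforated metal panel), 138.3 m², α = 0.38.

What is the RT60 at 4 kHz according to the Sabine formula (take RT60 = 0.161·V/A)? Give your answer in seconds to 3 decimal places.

0.579 sec

A = Σ Sᵢαᵢ = 155×0.63 + 155×0.18 + 24.6×0.05 + 20.2×0.01 + 18.5×0.04 + 7.6×0.08 + 138.3×0.38 = 180.884 sabins.
Room volume: 650.916 m³.
Sabine: RT60 = 0.161 × 650.916 / 180.884 = 0.579 s.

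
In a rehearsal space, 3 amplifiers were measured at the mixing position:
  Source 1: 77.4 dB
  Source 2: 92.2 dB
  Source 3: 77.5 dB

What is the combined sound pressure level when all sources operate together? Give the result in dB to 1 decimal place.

Σ 10^(Lᵢ/10) = 1.771e+09.
Back to dB: 10·log₁₀ Σ = 92.5 dB.

92.5 dB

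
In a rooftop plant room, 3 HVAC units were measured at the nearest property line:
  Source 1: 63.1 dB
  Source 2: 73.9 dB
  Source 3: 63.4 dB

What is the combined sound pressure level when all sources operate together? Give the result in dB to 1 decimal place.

74.6 dB

Σ 10^(Lᵢ/10) = 2.878e+07.
Combined level = 10 log₁₀(2.878e+07) = 74.6 dB.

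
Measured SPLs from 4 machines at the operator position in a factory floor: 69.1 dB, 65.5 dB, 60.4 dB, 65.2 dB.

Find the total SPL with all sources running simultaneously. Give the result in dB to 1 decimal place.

72.1 dB

Σ 10^(Lᵢ/10) = 1.608e+07.
Combined level = 10 log₁₀(1.608e+07) = 72.1 dB.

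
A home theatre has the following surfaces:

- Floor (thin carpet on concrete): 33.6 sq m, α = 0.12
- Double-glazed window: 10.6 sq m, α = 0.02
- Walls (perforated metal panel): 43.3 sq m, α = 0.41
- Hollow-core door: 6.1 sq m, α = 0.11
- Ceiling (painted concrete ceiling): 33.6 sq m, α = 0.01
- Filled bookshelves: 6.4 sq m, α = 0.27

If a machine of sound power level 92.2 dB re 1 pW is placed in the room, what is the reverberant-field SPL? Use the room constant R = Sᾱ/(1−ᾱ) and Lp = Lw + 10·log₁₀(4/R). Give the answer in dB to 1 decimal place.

83.4 dB

A = 24.732 sabins; S = 133.6 sq m.
ᾱ = 24.732/133.6 = 0.1851; R = Sᾱ/(1−ᾱ) = 24.732/(1−0.1851) = 30.350 sq m.
Lp = 92.2 + 10·log₁₀(4/30.350) = 92.2 + (-8.80) = 83.4 dB.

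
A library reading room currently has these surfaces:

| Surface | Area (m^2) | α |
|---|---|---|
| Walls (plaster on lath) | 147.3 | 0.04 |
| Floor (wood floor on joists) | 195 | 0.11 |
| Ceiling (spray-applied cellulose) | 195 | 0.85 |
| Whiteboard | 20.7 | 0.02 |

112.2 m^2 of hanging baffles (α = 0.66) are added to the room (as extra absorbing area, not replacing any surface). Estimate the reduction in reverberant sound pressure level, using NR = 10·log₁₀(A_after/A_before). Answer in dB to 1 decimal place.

A_before = Σ Sᵢαᵢ = 147.3×0.04 + 195×0.11 + 195×0.85 + 20.7×0.02 = 193.506 sabins.
Added absorption = 112.2 × 0.66 = 74.052 sabins.
A_after = 193.506 + 74.052 = 267.558 sabins.
NR = 10·log₁₀(267.558/193.506) = 1.4 dB.

1.4 dB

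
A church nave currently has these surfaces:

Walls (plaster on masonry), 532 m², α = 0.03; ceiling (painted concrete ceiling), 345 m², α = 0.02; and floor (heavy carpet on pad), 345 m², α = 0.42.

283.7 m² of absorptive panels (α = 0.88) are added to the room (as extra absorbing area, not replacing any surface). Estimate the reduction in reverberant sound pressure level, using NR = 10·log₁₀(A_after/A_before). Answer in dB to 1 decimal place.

A_before = Σ Sᵢαᵢ = 532×0.03 + 345×0.02 + 345×0.42 = 167.760 sabins.
Treatment contributes 283.7·0.88 = 249.656 sabins.
A_after = 167.760 + 249.656 = 417.416 sabins.
NR = 10·log₁₀(417.416/167.760) = 4.0 dB.

4.0 dB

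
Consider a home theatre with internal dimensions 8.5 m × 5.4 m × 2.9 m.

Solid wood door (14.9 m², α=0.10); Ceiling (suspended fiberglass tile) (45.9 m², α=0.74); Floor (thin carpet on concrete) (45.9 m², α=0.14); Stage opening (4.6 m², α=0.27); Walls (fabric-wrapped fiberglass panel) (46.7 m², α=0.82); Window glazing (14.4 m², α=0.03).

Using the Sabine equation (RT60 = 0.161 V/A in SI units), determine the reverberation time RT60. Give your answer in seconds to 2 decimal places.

Total absorption A = 14.9×0.10 + 45.9×0.74 + 45.9×0.14 + 4.6×0.27 + 46.7×0.82 + 14.4×0.03
  = 1.490 + 33.966 + 6.426 + 1.242 + 38.294 + 0.432 = 81.850 m² sabins.
Volume V = 8.5 × 5.4 × 2.9 = 133.11 m³.
RT60 = 0.161 · V / A = 0.161 × 133.11 / 81.850 = 0.26 s.

0.26 seconds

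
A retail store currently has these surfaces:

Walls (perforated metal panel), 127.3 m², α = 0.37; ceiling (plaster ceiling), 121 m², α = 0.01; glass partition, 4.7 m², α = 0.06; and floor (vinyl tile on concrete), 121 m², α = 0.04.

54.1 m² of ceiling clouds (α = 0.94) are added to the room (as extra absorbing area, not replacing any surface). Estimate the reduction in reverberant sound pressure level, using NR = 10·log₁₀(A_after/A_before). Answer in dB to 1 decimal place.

2.9 dB

Total absorption A_before = 127.3·0.37 + 121·0.01 + 4.7·0.06 + 121·0.04
  = 47.101 + 1.210 + 0.282 + 4.840 = 53.433 m² sabins.
Added absorption = 54.1 × 0.94 = 50.854 sabins.
New total A_after = 104.287 sabins.
Reduction = 10 log₁₀(A_after/A_before) = 10 log₁₀(1.9517) = 2.9 dB.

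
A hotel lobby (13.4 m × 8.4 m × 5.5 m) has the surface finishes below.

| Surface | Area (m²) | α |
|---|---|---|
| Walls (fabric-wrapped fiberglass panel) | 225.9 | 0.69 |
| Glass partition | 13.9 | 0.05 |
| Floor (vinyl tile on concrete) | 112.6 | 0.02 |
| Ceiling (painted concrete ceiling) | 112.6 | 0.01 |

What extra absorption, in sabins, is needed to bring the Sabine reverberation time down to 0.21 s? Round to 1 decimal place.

314.7 sabins

Summing Sᵢαᵢ: 155.871 + 0.695 + 2.252 + 1.126 → A₁ = 159.944 sabins.
Target A₂ = 0.161·619.08/0.21 = 474.628 sabins (V = 619.08 m³).
ΔA = A₂ − A₁ = 474.628 − 159.944 = 314.7 sabins.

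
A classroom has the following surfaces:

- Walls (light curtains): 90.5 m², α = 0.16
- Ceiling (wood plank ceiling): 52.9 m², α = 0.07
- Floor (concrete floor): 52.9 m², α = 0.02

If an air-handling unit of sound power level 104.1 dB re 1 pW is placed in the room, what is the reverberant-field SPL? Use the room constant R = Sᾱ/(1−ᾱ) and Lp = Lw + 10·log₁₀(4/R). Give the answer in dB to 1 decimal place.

Σ(Sᵢαᵢ) = 90.5×0.16 + 52.9×0.07 + 52.9×0.02 = 19.241; total area S = 196.3 m².
ᾱ = 19.241/196.3 = 0.0980; R = Sᾱ/(1−ᾱ) = 19.241/(1−0.0980) = 21.331 m².
Lp = 104.1 + 10·log₁₀(4/21.331) = 104.1 + (-7.27) = 96.8 dB.

96.8 dB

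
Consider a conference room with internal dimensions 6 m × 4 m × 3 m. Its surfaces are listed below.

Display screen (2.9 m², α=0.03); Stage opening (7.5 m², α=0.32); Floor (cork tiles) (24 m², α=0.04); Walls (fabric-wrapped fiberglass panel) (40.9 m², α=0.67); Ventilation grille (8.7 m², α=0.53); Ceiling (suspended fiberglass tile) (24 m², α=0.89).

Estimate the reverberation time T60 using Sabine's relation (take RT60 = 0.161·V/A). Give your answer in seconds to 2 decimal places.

0.20 sec

A = Σ Sᵢαᵢ = 2.9×0.03 + 7.5×0.32 + 24×0.04 + 40.9×0.67 + 8.7×0.53 + 24×0.89 = 56.821 sabins.
Volume V = 6 × 4 × 3 = 72 m³.
RT60 = 0.161 · V / A = 0.161 × 72 / 56.821 = 0.20 s.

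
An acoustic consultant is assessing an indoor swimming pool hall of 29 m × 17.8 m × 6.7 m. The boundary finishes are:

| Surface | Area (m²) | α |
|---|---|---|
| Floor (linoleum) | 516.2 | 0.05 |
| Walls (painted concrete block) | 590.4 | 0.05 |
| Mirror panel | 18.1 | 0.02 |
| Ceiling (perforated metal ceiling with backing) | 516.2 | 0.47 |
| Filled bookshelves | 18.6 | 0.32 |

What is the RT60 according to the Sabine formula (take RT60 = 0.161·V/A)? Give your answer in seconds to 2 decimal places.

1.83 sec

Equivalent absorption area: A = 516.2×0.05 + 590.4×0.05 + 18.1×0.02 + 516.2×0.47 + 18.6×0.32 = 304.258 m².
Room volume: 3458.54 m³.
T = 0.161 V/A = 0.161·3458.54/304.258 = 1.83 s.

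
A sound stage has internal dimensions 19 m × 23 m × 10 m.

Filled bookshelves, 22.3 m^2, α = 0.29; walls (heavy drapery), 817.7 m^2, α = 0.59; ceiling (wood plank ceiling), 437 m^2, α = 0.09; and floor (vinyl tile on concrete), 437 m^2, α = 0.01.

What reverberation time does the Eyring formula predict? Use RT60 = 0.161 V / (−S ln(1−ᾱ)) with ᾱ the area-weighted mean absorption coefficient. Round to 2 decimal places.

1.10 s

S = Σ Sᵢ = 1714.0 m^2.
Σ(Sᵢαᵢ) = 22.3×0.29 + 817.7×0.59 + 437×0.09 + 437×0.01 = 532.610.
Mean coefficient ᾱ = A/S = 0.3107.
−S·ln(1−ᾱ) = −1714.0 × ln(1 − 0.3107) = 637.743.
V = 19 × 23 × 10 = 4370 m³.
RT60 = 0.161 × 4370 / 637.743 = 1.10 s.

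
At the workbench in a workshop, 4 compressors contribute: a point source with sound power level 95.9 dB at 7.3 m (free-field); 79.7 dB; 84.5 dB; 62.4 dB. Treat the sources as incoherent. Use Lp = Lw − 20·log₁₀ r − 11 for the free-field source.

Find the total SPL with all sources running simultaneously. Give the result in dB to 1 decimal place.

Source at 7.3 m: Lp = 95.9 − 20·log₁₀(7.3) − 11 = 67.6 dB.
Σ 10^(Lᵢ/10) = 3.827e+08.
L_total = 10·log₁₀(3.827e+08) = 85.8 dB.

85.8 dB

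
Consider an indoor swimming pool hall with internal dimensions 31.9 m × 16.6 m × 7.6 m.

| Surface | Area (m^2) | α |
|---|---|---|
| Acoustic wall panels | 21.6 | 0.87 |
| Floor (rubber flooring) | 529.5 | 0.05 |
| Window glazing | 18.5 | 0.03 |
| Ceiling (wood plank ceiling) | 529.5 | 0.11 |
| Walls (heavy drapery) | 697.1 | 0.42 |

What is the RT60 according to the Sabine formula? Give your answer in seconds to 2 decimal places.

1.63 s

Equivalent absorption area: A = 21.6×0.87 + 529.5×0.05 + 18.5×0.03 + 529.5×0.11 + 697.1×0.42 = 396.849 m^2.
Volume V = 31.9 × 16.6 × 7.6 = 4024.504 m³.
RT60 = 0.161 · V / A = 0.161 × 4024.504 / 396.849 = 1.63 s.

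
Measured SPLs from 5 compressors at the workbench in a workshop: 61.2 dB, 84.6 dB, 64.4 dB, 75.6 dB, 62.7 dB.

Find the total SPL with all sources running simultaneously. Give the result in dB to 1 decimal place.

Converting to relative power and adding: 10^(61.2/10) + 10^(84.6/10) + 10^(64.4/10) + 10^(75.6/10) + 10^(62.7/10) = 3.306e+08.
L_total = 10·log₁₀(3.306e+08) = 85.2 dB.

85.2 dB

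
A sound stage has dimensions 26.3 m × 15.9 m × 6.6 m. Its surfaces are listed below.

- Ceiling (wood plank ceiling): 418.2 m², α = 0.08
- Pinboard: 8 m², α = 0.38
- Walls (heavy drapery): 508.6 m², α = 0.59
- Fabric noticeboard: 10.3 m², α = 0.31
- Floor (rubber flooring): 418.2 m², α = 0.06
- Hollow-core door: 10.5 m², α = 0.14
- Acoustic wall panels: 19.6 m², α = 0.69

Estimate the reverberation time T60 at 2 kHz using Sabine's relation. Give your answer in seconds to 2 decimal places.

Summing Sᵢαᵢ: 33.456 + 3.040 + 300.074 + 3.193 + 25.092 + 1.470 + 13.524 → A = 379.849 sabins.
V = 26.3·15.9·6.6 = 2759.922 m³.
Sabine: RT60 = 0.161 × 2759.922 / 379.849 = 1.17 s.

1.17 s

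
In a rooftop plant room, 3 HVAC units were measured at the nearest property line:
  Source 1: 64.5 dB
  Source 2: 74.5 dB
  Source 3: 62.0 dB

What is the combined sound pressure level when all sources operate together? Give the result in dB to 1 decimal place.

75.1 dB

Σ 10^(Lᵢ/10) = 3.259e+07.
Combined level = 10 log₁₀(3.259e+07) = 75.1 dB.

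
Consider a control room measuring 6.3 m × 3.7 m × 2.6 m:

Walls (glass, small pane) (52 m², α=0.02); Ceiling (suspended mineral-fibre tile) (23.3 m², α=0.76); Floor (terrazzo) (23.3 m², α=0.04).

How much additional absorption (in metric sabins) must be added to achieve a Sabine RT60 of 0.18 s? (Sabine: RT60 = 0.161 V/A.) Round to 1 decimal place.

Summing Sᵢαᵢ: 1.040 + 17.708 + 0.932 → A₁ = 19.680 sabins.
V = 60.606 m³. Required absorption A₂ = 0.161 × 60.606 / 0.18 = 54.209 sabins.
Shortfall: 54.209 − 19.680 = 34.5 sabins.

34.5 sabins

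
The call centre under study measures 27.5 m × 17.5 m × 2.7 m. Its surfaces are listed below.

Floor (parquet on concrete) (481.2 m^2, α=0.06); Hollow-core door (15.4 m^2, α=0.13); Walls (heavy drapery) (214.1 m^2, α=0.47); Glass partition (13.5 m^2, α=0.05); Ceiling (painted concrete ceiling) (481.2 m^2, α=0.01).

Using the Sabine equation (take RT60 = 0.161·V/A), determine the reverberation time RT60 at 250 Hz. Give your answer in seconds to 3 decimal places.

1.527 sec

Summing Sᵢαᵢ: 28.872 + 2.002 + 100.627 + 0.675 + 4.812 → A = 136.988 sabins.
V = 27.5·17.5·2.7 = 1299.375 m³.
RT60 = 0.161 · V / A = 0.161 × 1299.375 / 136.988 = 1.527 s.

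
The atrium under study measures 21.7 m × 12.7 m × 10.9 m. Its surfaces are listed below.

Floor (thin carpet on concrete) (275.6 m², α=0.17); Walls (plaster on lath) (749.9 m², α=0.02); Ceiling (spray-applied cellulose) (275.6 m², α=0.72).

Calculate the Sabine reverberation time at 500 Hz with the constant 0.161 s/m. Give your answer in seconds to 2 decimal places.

Total absorption A = 275.6×0.17 + 749.9×0.02 + 275.6×0.72
  = 46.852 + 14.998 + 198.432 = 260.282 m² sabins.
V = 21.7·12.7·10.9 = 3003.931 m³.
Sabine: RT60 = 0.161 × 3003.931 / 260.282 = 1.86 s.

1.86 seconds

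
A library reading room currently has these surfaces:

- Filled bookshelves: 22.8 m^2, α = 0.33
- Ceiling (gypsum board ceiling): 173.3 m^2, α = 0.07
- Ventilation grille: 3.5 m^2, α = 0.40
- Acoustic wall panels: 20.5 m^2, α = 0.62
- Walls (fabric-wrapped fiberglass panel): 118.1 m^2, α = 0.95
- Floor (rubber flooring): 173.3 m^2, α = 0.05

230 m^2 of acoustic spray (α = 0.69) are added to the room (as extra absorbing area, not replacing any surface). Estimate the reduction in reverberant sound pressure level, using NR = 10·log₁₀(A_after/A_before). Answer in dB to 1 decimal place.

3.1 dB

Equivalent absorption area: A_before = 22.8×0.33 + 173.3×0.07 + 3.5×0.40 + 20.5×0.62 + 118.1×0.95 + 173.3×0.05 = 154.625 m^2.
Added absorption = 230 × 0.69 = 158.700 sabins.
New total A_after = 313.325 sabins.
NR = 10·log₁₀(313.325/154.625) = 3.1 dB.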